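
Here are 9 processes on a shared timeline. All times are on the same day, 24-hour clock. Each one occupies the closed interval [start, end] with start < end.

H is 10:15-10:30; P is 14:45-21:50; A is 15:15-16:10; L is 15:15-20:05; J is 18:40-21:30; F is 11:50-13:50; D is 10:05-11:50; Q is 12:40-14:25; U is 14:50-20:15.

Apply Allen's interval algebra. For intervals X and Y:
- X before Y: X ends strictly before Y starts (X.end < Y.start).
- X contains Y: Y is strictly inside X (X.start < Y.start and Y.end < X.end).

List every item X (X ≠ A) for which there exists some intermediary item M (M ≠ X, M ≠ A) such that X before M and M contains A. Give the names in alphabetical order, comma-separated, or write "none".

Target A = [15:15, 16:10].
Intermediaries M with M contains A: P, U.
Via P — items with X before P: D, F, H, Q.
Via U — items with X before U: D, F, H, Q.
Union: D, F, H, Q.

D, F, H, Q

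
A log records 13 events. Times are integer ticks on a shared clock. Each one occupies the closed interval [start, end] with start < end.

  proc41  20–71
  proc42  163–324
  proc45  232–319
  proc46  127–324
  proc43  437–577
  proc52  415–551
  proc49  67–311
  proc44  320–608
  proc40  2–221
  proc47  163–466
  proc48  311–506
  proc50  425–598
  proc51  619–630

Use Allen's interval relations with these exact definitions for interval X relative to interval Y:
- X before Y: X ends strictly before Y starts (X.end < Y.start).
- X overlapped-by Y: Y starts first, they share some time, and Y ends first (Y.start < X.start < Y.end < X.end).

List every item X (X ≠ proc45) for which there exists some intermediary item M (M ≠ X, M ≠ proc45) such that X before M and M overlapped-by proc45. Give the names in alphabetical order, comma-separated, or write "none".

Target proc45 = [232, 319].
Intermediaries M with M overlapped-by proc45: proc48.
Via proc48 — items with X before proc48: proc40, proc41.
Union: proc40, proc41.

proc40, proc41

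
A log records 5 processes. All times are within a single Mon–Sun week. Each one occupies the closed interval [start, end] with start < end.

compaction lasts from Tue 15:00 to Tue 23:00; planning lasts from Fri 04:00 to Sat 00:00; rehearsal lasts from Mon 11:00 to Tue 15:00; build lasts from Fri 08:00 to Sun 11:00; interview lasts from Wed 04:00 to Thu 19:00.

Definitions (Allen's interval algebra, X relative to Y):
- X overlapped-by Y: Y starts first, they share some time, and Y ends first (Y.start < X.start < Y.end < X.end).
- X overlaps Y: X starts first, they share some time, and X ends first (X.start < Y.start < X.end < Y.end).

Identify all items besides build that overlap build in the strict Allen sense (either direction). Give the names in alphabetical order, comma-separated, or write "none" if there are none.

Target build = [Fri 08:00, Sun 11:00].
compaction [Tue 15:00, Tue 23:00] → before → no.
interview [Wed 04:00, Thu 19:00] → before → no.
planning [Fri 04:00, Sat 00:00] → overlaps → yes.
rehearsal [Mon 11:00, Tue 15:00] → before → no.
Result: planning.

planning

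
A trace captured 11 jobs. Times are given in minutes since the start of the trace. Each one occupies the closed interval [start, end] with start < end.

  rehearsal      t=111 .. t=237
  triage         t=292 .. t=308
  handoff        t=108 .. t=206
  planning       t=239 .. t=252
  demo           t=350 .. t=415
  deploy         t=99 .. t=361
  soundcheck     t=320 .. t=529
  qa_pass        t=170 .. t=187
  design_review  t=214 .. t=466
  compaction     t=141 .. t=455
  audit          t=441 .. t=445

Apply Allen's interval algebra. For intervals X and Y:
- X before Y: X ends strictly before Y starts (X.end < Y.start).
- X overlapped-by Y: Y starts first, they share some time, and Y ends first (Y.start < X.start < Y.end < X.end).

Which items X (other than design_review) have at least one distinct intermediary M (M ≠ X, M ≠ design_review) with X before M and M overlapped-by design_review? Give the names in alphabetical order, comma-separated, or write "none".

handoff, planning, qa_pass, rehearsal, triage

Target design_review = [t=214, t=466].
Intermediaries M with M overlapped-by design_review: soundcheck.
Via soundcheck — items with X before soundcheck: handoff, planning, qa_pass, rehearsal, triage.
Union: handoff, planning, qa_pass, rehearsal, triage.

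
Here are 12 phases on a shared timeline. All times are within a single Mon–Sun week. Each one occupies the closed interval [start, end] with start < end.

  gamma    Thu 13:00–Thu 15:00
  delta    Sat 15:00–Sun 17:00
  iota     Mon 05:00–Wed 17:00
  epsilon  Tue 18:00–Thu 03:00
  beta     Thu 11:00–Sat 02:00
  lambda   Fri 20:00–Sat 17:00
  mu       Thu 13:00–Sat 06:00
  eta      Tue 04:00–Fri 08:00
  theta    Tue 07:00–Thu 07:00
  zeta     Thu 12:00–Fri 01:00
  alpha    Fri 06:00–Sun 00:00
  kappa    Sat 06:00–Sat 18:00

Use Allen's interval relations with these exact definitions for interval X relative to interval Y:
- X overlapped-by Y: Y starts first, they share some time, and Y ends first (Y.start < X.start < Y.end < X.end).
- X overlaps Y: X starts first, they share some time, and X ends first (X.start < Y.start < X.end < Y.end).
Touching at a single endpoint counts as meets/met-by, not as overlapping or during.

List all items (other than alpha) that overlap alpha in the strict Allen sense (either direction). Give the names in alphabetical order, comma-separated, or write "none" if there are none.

Target alpha = [Fri 06:00, Sun 00:00].
beta [Thu 11:00, Sat 02:00] → overlaps → yes.
delta [Sat 15:00, Sun 17:00] → overlapped-by → yes.
epsilon [Tue 18:00, Thu 03:00] → before → no.
eta [Tue 04:00, Fri 08:00] → overlaps → yes.
gamma [Thu 13:00, Thu 15:00] → before → no.
iota [Mon 05:00, Wed 17:00] → before → no.
kappa [Sat 06:00, Sat 18:00] → during → no.
lambda [Fri 20:00, Sat 17:00] → during → no.
mu [Thu 13:00, Sat 06:00] → overlaps → yes.
theta [Tue 07:00, Thu 07:00] → before → no.
zeta [Thu 12:00, Fri 01:00] → before → no.
Result: beta, delta, eta, mu.

beta, delta, eta, mu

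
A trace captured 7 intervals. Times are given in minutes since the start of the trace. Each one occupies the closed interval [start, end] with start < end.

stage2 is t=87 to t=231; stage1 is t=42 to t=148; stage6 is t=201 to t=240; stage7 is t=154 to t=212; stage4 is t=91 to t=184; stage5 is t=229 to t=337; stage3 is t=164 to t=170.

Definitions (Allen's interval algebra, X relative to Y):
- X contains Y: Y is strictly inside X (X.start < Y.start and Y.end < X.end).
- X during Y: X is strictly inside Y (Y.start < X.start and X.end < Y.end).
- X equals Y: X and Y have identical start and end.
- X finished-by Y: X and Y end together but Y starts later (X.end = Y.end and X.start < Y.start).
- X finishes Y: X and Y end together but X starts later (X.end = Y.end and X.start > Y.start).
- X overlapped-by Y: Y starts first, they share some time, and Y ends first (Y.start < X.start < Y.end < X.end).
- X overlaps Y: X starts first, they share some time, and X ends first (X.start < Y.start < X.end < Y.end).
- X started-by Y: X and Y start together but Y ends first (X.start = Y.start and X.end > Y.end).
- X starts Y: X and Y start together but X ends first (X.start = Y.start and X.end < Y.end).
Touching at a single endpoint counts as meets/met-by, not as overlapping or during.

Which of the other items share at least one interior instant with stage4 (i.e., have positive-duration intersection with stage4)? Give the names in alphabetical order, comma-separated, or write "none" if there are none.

stage1, stage2, stage3, stage7

Target stage4 = [t=91, t=184].
stage1 [t=42, t=148] → overlaps → yes.
stage2 [t=87, t=231] → contains → yes.
stage3 [t=164, t=170] → during → yes.
stage5 [t=229, t=337] → after → no.
stage6 [t=201, t=240] → after → no.
stage7 [t=154, t=212] → overlapped-by → yes.
Result: stage1, stage2, stage3, stage7.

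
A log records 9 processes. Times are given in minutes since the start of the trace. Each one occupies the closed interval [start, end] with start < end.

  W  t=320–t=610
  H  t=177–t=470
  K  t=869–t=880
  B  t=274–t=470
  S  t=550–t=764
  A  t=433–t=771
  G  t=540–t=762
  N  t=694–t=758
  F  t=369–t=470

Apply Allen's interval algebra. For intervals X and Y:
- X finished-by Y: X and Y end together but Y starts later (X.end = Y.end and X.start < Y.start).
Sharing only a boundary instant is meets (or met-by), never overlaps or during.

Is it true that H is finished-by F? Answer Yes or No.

Yes

H = [t=177, t=470], F = [t=369, t=470].
Actual relation of H to F: finished-by.
Asked whether 'finished-by' holds → Yes.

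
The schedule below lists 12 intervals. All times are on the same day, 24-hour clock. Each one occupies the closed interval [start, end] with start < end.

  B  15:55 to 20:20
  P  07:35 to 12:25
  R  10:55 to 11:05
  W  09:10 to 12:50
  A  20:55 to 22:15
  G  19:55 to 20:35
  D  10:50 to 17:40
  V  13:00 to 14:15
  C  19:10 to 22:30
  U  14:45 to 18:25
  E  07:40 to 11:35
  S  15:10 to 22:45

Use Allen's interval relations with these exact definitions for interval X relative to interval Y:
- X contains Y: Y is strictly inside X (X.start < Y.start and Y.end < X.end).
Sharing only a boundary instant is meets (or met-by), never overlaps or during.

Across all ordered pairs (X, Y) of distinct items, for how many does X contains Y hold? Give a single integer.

12

Checking all 132 ordered pairs for relation 'contains'; matching pairs in alphabetical order:
(C, A): C contains A ✓
(C, G): C contains G ✓
(D, R): D contains R ✓
(D, V): D contains V ✓
(E, R): E contains R ✓
(P, E): P contains E ✓
(P, R): P contains R ✓
(S, A): S contains A ✓
(S, B): S contains B ✓
(S, C): S contains C ✓
(S, G): S contains G ✓
(W, R): W contains R ✓
Count: 12.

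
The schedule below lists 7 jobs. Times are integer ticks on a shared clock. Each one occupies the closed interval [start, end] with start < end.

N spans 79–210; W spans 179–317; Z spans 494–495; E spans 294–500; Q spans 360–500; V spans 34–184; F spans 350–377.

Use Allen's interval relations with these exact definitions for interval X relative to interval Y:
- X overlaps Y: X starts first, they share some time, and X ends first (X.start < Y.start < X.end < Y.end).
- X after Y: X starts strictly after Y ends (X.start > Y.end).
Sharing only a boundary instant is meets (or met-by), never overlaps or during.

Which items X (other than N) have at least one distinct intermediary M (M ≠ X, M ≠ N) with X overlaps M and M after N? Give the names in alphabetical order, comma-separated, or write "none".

F, W

Target N = [79, 210].
Intermediaries M with M after N: E, F, Q, Z.
Via E — items with X overlaps E: W.
Via F — items with X overlaps F: none.
Via Q — items with X overlaps Q: F.
Via Z — items with X overlaps Z: none.
Union: F, W.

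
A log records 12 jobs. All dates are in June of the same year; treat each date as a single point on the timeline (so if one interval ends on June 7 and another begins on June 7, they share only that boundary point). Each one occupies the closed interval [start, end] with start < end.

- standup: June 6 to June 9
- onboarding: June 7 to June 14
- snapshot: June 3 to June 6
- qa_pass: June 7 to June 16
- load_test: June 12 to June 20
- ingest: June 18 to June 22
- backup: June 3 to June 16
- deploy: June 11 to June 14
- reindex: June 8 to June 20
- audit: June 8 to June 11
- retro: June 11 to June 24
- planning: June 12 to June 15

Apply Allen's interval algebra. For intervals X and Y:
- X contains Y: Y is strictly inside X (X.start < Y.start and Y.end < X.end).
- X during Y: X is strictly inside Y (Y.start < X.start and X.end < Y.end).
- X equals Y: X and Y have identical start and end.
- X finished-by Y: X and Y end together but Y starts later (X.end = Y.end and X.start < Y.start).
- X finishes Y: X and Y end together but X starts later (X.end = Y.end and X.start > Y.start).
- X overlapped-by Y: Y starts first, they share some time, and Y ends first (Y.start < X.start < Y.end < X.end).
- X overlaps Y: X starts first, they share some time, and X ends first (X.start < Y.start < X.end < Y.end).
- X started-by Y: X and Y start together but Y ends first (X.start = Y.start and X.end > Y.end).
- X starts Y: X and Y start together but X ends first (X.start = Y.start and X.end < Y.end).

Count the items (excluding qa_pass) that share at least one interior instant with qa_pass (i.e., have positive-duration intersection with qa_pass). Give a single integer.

9

Target qa_pass = [June 7, June 16].
audit [June 8, June 11] → during → counts.
backup [June 3, June 16] → finished-by → counts.
deploy [June 11, June 14] → during → counts.
ingest [June 18, June 22] → after → no.
load_test [June 12, June 20] → overlapped-by → counts.
onboarding [June 7, June 14] → starts → counts.
planning [June 12, June 15] → during → counts.
reindex [June 8, June 20] → overlapped-by → counts.
retro [June 11, June 24] → overlapped-by → counts.
snapshot [June 3, June 6] → before → no.
standup [June 6, June 9] → overlaps → counts.
Total: 9.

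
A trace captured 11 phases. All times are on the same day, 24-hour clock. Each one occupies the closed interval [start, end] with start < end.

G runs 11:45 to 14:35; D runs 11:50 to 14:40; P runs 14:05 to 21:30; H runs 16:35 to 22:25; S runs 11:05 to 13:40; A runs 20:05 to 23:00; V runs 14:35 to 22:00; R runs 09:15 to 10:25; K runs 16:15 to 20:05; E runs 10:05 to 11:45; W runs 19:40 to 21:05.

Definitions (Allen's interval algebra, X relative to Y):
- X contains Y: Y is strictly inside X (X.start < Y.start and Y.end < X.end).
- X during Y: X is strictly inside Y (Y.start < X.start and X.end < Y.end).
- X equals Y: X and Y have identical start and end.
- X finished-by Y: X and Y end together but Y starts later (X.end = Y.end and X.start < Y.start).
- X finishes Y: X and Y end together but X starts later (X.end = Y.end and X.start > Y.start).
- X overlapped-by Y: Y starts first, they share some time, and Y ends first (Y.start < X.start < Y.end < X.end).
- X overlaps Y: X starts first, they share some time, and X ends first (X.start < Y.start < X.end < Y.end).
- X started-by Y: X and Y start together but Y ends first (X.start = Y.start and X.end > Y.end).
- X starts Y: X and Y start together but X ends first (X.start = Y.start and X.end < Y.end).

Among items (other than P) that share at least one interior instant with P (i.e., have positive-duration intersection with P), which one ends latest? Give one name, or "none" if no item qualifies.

A

Target P = [14:05, 21:30].
A [20:05, 23:00] → overlapped-by → candidate.
D [11:50, 14:40] → overlaps → candidate.
E [10:05, 11:45] → before → excluded.
G [11:45, 14:35] → overlaps → candidate.
H [16:35, 22:25] → overlapped-by → candidate.
K [16:15, 20:05] → during → candidate.
R [09:15, 10:25] → before → excluded.
S [11:05, 13:40] → before → excluded.
V [14:35, 22:00] → overlapped-by → candidate.
W [19:40, 21:05] → during → candidate.
Among candidates, latest end is 23:00 → A.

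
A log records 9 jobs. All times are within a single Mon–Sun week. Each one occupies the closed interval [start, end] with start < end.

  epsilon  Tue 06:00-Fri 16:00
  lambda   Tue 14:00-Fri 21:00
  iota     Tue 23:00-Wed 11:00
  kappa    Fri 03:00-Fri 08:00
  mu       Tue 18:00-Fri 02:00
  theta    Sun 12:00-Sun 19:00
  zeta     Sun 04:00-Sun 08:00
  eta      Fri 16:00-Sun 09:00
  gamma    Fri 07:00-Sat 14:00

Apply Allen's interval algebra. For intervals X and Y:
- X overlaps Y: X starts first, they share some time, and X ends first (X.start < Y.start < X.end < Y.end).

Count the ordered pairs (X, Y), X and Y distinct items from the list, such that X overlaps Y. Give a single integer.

6

Checking all 72 ordered pairs for relation 'overlaps'; matching pairs in alphabetical order:
(epsilon, gamma): epsilon overlaps gamma ✓
(epsilon, lambda): epsilon overlaps lambda ✓
(gamma, eta): gamma overlaps eta ✓
(kappa, gamma): kappa overlaps gamma ✓
(lambda, eta): lambda overlaps eta ✓
(lambda, gamma): lambda overlaps gamma ✓
Count: 6.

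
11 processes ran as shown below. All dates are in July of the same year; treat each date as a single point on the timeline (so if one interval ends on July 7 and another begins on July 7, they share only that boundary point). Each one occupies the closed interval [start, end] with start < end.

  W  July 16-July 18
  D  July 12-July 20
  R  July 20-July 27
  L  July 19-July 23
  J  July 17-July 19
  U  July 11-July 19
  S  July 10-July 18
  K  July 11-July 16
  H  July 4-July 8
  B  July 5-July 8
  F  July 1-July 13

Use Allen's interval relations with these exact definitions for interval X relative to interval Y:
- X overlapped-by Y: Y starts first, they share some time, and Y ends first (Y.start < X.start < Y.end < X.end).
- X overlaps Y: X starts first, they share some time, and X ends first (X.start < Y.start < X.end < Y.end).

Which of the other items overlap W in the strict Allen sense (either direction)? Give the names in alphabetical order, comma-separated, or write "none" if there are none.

Target W = [July 16, July 18].
B [July 5, July 8] → before → no.
D [July 12, July 20] → contains → no.
F [July 1, July 13] → before → no.
H [July 4, July 8] → before → no.
J [July 17, July 19] → overlapped-by → yes.
K [July 11, July 16] → meets → no.
L [July 19, July 23] → after → no.
R [July 20, July 27] → after → no.
S [July 10, July 18] → finished-by → no.
U [July 11, July 19] → contains → no.
Result: J.

J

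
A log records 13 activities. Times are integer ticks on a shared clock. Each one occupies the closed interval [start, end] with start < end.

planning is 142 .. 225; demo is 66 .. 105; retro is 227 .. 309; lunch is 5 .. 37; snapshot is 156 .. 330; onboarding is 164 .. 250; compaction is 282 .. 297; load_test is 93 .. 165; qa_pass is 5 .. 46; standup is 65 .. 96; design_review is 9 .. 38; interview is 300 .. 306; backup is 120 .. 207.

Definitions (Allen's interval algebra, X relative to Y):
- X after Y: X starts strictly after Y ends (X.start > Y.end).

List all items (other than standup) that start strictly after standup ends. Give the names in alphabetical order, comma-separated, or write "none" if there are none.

Target standup = [65, 96].
backup [120, 207] → after → yes.
compaction [282, 297] → after → yes.
demo [66, 105] → overlapped-by → no.
design_review [9, 38] → before → no.
interview [300, 306] → after → yes.
load_test [93, 165] → overlapped-by → no.
lunch [5, 37] → before → no.
onboarding [164, 250] → after → yes.
planning [142, 225] → after → yes.
qa_pass [5, 46] → before → no.
retro [227, 309] → after → yes.
snapshot [156, 330] → after → yes.
Result: backup, compaction, interview, onboarding, planning, retro, snapshot.

backup, compaction, interview, onboarding, planning, retro, snapshot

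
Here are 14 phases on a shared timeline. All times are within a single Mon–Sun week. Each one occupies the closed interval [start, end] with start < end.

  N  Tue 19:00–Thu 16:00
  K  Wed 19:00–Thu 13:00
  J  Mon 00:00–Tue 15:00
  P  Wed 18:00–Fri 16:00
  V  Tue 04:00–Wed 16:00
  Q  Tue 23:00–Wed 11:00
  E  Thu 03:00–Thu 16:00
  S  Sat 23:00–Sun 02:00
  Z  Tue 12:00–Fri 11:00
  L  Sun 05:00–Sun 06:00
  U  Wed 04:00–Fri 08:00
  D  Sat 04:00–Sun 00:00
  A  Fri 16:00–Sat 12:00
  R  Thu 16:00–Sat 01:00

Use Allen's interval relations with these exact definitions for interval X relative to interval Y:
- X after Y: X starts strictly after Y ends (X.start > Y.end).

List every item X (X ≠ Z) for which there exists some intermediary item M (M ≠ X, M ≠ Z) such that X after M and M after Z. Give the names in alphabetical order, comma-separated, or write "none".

Target Z = [Tue 12:00, Fri 11:00].
Intermediaries M with M after Z: A, D, L, S.
Via A — items with X after A: L, S.
Via D — items with X after D: L.
Via L — items with X after L: none.
Via S — items with X after S: L.
Union: L, S.

L, S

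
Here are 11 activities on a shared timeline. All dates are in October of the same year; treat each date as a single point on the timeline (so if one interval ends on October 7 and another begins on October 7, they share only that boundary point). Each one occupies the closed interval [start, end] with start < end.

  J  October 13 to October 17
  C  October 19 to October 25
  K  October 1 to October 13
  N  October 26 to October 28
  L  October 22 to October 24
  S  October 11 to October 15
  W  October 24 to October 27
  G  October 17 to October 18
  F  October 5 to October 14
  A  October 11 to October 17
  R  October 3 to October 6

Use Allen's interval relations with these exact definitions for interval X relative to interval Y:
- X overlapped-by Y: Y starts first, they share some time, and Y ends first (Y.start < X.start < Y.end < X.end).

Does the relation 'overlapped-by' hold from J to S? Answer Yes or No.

Yes

J = [October 13, October 17], S = [October 11, October 15].
Actual relation of J to S: overlapped-by.
Asked whether 'overlapped-by' holds → Yes.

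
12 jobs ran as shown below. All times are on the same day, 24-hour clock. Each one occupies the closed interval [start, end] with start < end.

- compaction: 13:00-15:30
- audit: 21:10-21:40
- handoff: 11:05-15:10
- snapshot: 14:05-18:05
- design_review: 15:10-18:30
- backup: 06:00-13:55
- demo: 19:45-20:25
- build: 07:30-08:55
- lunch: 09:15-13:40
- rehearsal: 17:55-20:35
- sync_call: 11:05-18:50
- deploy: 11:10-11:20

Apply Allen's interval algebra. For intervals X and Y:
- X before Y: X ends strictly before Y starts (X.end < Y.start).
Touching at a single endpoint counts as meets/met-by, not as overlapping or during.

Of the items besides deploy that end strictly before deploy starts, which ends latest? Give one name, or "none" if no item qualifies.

build

Target deploy = [11:10, 11:20].
audit [21:10, 21:40] → after → excluded.
backup [06:00, 13:55] → contains → excluded.
build [07:30, 08:55] → before → candidate.
compaction [13:00, 15:30] → after → excluded.
demo [19:45, 20:25] → after → excluded.
design_review [15:10, 18:30] → after → excluded.
handoff [11:05, 15:10] → contains → excluded.
lunch [09:15, 13:40] → contains → excluded.
rehearsal [17:55, 20:35] → after → excluded.
snapshot [14:05, 18:05] → after → excluded.
sync_call [11:05, 18:50] → contains → excluded.
Among candidates, latest end is 08:55 → build.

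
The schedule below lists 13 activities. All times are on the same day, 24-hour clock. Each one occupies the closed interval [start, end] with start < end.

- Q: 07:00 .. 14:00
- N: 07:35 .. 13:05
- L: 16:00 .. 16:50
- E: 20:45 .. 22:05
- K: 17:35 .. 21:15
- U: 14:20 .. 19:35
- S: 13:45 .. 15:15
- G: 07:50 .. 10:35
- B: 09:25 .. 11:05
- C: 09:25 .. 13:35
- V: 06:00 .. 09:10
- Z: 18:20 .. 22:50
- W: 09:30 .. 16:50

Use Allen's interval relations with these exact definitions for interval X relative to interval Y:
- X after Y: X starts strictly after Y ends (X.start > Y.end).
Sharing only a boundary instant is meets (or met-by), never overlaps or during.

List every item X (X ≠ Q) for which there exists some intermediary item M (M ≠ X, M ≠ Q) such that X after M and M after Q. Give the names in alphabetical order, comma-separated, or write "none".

E, K, Z

Target Q = [07:00, 14:00].
Intermediaries M with M after Q: E, K, L, U, Z.
Via E — items with X after E: none.
Via K — items with X after K: none.
Via L — items with X after L: E, K, Z.
Via U — items with X after U: E.
Via Z — items with X after Z: none.
Union: E, K, Z.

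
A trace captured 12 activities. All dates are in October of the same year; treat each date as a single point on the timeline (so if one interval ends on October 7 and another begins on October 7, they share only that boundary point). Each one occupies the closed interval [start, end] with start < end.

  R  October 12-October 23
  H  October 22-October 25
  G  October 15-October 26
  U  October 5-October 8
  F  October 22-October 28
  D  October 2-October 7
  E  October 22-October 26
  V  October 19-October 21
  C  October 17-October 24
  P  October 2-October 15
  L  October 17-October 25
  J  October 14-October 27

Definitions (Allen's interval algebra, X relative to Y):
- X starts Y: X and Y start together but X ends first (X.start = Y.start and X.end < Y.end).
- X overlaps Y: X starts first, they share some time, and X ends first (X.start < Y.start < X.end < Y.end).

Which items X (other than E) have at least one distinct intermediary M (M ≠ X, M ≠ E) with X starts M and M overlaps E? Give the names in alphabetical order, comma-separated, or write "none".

C

Target E = [October 22, October 26].
Intermediaries M with M overlaps E: C, L, R.
Via C — items with X starts C: none.
Via L — items with X starts L: C.
Via R — items with X starts R: none.
Union: C.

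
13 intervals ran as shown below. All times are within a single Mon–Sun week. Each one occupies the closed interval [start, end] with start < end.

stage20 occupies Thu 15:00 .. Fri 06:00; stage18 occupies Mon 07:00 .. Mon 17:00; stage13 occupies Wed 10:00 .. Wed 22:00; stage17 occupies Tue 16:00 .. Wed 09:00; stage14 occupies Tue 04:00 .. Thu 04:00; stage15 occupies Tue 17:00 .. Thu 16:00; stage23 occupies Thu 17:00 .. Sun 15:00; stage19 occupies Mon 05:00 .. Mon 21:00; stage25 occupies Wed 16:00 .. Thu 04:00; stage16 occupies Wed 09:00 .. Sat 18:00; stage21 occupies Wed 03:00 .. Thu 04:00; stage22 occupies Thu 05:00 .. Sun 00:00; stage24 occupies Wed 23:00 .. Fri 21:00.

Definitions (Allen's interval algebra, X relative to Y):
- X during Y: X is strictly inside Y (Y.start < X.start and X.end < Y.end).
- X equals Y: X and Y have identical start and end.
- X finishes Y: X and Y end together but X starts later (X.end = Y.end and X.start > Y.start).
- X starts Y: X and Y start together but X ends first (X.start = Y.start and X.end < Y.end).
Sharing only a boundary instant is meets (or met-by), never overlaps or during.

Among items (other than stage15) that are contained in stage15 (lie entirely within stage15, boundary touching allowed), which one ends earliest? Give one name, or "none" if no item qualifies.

Target stage15 = [Tue 17:00, Thu 16:00].
stage13 [Wed 10:00, Wed 22:00] → during → candidate.
stage14 [Tue 04:00, Thu 04:00] → overlaps → excluded.
stage16 [Wed 09:00, Sat 18:00] → overlapped-by → excluded.
stage17 [Tue 16:00, Wed 09:00] → overlaps → excluded.
stage18 [Mon 07:00, Mon 17:00] → before → excluded.
stage19 [Mon 05:00, Mon 21:00] → before → excluded.
stage20 [Thu 15:00, Fri 06:00] → overlapped-by → excluded.
stage21 [Wed 03:00, Thu 04:00] → during → candidate.
stage22 [Thu 05:00, Sun 00:00] → overlapped-by → excluded.
stage23 [Thu 17:00, Sun 15:00] → after → excluded.
stage24 [Wed 23:00, Fri 21:00] → overlapped-by → excluded.
stage25 [Wed 16:00, Thu 04:00] → during → candidate.
Among candidates, earliest end is Wed 22:00 → stage13.

stage13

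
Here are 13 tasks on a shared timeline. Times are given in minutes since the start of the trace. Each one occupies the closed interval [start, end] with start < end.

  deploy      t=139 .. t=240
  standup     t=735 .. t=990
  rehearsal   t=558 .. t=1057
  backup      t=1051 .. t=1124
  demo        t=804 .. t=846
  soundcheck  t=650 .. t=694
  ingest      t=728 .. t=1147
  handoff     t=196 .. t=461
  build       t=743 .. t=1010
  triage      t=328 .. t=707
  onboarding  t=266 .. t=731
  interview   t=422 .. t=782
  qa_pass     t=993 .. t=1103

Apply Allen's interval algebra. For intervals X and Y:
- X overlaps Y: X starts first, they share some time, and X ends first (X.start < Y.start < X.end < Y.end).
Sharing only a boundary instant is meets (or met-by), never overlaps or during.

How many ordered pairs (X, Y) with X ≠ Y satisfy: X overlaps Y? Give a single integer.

Checking all 156 ordered pairs for relation 'overlaps'; matching pairs in alphabetical order:
(build, qa_pass): build overlaps qa_pass ✓
(deploy, handoff): deploy overlaps handoff ✓
(handoff, interview): handoff overlaps interview ✓
(handoff, onboarding): handoff overlaps onboarding ✓
(handoff, triage): handoff overlaps triage ✓
(interview, build): interview overlaps build ✓
(interview, ingest): interview overlaps ingest ✓
(interview, rehearsal): interview overlaps rehearsal ✓
(interview, standup): interview overlaps standup ✓
(onboarding, ingest): onboarding overlaps ingest ✓
(onboarding, interview): onboarding overlaps interview ✓
(onboarding, rehearsal): onboarding overlaps rehearsal ✓
(qa_pass, backup): qa_pass overlaps backup ✓
(rehearsal, backup): rehearsal overlaps backup ✓
(rehearsal, ingest): rehearsal overlaps ingest ✓
(rehearsal, qa_pass): rehearsal overlaps qa_pass ✓
(standup, build): standup overlaps build ✓
(triage, interview): triage overlaps interview ✓
(triage, rehearsal): triage overlaps rehearsal ✓
Count: 19.

19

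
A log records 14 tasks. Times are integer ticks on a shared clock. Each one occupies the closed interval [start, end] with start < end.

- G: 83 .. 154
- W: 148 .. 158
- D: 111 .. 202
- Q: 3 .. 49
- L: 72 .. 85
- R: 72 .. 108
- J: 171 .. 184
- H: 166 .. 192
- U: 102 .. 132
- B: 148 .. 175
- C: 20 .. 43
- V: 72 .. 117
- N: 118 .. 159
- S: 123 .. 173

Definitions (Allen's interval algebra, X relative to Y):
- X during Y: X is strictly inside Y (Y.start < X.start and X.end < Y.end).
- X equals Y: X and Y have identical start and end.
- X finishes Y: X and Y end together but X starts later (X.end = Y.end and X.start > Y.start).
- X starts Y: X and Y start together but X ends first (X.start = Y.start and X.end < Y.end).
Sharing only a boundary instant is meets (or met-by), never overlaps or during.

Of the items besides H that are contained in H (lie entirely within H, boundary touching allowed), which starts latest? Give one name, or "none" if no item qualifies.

Target H = [166, 192].
B [148, 175] → overlaps → excluded.
C [20, 43] → before → excluded.
D [111, 202] → contains → excluded.
G [83, 154] → before → excluded.
J [171, 184] → during → candidate.
L [72, 85] → before → excluded.
N [118, 159] → before → excluded.
Q [3, 49] → before → excluded.
R [72, 108] → before → excluded.
S [123, 173] → overlaps → excluded.
U [102, 132] → before → excluded.
V [72, 117] → before → excluded.
W [148, 158] → before → excluded.
Among candidates, latest start is 171 → J.

J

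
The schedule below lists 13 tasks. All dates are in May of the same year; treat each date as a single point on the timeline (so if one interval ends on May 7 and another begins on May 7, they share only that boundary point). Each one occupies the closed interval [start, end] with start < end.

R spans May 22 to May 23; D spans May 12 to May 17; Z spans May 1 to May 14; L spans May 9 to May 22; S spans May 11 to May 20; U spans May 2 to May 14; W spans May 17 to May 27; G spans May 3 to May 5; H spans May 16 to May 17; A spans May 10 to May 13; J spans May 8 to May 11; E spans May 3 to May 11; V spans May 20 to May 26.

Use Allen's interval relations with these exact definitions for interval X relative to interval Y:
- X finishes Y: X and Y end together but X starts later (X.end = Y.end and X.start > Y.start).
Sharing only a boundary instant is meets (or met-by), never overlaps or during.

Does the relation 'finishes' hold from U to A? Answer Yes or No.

U = [May 2, May 14], A = [May 10, May 13].
Actual relation of U to A: contains.
Asked whether 'finishes' holds → No.

No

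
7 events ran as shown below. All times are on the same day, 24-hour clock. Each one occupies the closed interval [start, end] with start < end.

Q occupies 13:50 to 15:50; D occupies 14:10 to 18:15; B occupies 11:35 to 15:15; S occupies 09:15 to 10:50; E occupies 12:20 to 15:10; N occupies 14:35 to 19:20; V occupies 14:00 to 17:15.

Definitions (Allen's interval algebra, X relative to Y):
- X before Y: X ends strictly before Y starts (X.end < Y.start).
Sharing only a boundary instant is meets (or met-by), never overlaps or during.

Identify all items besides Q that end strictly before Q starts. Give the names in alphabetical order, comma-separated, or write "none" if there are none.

S

Target Q = [13:50, 15:50].
B [11:35, 15:15] → overlaps → no.
D [14:10, 18:15] → overlapped-by → no.
E [12:20, 15:10] → overlaps → no.
N [14:35, 19:20] → overlapped-by → no.
S [09:15, 10:50] → before → yes.
V [14:00, 17:15] → overlapped-by → no.
Result: S.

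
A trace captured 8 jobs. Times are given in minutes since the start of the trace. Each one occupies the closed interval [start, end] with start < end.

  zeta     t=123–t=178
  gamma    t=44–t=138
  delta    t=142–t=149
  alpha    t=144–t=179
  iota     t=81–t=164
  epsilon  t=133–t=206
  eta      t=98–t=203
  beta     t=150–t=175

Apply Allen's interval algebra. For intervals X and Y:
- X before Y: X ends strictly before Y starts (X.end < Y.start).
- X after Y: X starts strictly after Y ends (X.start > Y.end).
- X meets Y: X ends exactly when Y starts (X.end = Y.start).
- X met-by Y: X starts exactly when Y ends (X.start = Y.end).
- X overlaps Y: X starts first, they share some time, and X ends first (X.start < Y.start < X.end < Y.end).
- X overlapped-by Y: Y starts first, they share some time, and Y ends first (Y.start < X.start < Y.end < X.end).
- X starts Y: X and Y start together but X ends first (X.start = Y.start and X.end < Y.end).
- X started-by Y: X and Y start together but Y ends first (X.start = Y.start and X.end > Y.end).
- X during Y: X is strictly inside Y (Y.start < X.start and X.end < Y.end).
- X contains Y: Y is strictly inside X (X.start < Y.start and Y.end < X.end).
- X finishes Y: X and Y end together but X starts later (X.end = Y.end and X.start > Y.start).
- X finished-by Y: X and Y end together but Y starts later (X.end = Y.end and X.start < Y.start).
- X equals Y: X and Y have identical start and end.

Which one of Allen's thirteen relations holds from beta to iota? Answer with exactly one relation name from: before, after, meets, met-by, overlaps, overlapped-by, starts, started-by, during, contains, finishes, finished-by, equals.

beta = [t=150, t=175]; iota = [t=81, t=164].
Compare endpoints: beta.start > iota.start, beta.start < iota.end, beta.end > iota.start, beta.end > iota.end.
That pattern is 'overlapped-by'.

overlapped-by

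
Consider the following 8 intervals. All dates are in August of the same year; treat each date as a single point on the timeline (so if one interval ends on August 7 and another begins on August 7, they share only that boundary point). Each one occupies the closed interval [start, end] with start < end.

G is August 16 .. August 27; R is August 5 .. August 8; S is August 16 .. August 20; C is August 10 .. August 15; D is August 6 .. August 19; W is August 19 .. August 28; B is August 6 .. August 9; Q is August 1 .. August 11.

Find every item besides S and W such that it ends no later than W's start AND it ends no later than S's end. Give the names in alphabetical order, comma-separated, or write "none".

B, C, D, Q, R

Conditions: its end is no later than W's start (X.end <= August 19) AND its end is no later than S's end (X.end <= August 20).
B: end August 9 <= August 19? ✓; end August 9 <= August 20? ✓ → yes.
C: end August 15 <= August 19? ✓; end August 15 <= August 20? ✓ → yes.
D: end August 19 <= August 19? ✓; end August 19 <= August 20? ✓ → yes.
G: end August 27 <= August 19? ✗; end August 27 <= August 20? ✗ → no.
Q: end August 11 <= August 19? ✓; end August 11 <= August 20? ✓ → yes.
R: end August 8 <= August 19? ✓; end August 8 <= August 20? ✓ → yes.
Result: B, C, D, Q, R.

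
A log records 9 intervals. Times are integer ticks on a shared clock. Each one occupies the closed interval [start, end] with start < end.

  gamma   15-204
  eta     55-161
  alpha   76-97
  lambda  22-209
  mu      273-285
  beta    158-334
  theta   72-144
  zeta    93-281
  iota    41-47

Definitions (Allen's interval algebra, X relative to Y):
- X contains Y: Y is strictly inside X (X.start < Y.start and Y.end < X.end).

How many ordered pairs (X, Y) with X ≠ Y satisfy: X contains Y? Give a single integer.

Checking all 72 ordered pairs for relation 'contains'; matching pairs in alphabetical order:
(beta, mu): beta contains mu ✓
(eta, alpha): eta contains alpha ✓
(eta, theta): eta contains theta ✓
(gamma, alpha): gamma contains alpha ✓
(gamma, eta): gamma contains eta ✓
(gamma, iota): gamma contains iota ✓
(gamma, theta): gamma contains theta ✓
(lambda, alpha): lambda contains alpha ✓
(lambda, eta): lambda contains eta ✓
(lambda, iota): lambda contains iota ✓
(lambda, theta): lambda contains theta ✓
(theta, alpha): theta contains alpha ✓
Count: 12.

12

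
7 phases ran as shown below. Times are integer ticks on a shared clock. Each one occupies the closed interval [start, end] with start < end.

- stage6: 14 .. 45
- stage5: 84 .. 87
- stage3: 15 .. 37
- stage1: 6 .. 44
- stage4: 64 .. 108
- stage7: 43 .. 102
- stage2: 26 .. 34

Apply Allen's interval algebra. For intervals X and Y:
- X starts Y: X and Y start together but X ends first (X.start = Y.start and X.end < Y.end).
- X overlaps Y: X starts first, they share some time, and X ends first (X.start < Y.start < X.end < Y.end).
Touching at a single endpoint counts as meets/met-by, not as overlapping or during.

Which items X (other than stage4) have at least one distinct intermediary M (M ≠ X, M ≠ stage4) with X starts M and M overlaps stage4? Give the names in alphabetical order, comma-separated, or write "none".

none

Target stage4 = [64, 108].
Intermediaries M with M overlaps stage4: stage7.
Via stage7 — items with X starts stage7: none.
Union: none.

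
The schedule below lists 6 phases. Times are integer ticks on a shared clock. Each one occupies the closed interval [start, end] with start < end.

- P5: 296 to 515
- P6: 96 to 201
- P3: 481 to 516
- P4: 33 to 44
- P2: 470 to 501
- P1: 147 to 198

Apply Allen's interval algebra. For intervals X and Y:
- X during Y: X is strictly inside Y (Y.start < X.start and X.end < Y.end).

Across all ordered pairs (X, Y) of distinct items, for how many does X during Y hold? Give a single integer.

Checking all 30 ordered pairs for relation 'during'; matching pairs in alphabetical order:
(P1, P6): P1 during P6 ✓
(P2, P5): P2 during P5 ✓
Count: 2.

2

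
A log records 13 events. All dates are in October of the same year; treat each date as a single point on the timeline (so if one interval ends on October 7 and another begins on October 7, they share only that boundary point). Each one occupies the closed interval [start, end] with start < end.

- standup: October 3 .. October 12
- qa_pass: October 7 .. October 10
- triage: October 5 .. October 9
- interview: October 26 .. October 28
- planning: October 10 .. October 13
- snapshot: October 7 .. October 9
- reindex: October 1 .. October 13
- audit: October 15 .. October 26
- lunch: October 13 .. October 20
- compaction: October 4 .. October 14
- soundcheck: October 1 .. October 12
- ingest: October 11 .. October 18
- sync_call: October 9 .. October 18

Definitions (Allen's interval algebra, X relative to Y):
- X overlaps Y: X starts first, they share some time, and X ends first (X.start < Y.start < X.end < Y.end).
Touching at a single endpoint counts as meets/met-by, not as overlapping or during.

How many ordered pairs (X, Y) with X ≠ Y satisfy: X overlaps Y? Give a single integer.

Checking all 156 ordered pairs for relation 'overlaps'; matching pairs in alphabetical order:
(compaction, ingest): compaction overlaps ingest ✓
(compaction, lunch): compaction overlaps lunch ✓
(compaction, sync_call): compaction overlaps sync_call ✓
(ingest, audit): ingest overlaps audit ✓
(ingest, lunch): ingest overlaps lunch ✓
(lunch, audit): lunch overlaps audit ✓
(planning, ingest): planning overlaps ingest ✓
(qa_pass, sync_call): qa_pass overlaps sync_call ✓
(reindex, compaction): reindex overlaps compaction ✓
(reindex, ingest): reindex overlaps ingest ✓
(reindex, sync_call): reindex overlaps sync_call ✓
(soundcheck, compaction): soundcheck overlaps compaction ✓
(soundcheck, ingest): soundcheck overlaps ingest ✓
(soundcheck, planning): soundcheck overlaps planning ✓
(soundcheck, sync_call): soundcheck overlaps sync_call ✓
(standup, compaction): standup overlaps compaction ✓
(standup, ingest): standup overlaps ingest ✓
(standup, planning): standup overlaps planning ✓
(standup, sync_call): standup overlaps sync_call ✓
(sync_call, audit): sync_call overlaps audit ✓
(sync_call, lunch): sync_call overlaps lunch ✓
(triage, qa_pass): triage overlaps qa_pass ✓
Count: 22.

22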